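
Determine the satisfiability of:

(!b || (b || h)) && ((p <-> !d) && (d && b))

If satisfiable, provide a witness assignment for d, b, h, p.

d: True; b: True; h: True; p: False

  !b || (b || h) = True
    !b = False
    b || h = True
  (p <-> !d) && (d && b) = True
    p <-> !d = True
      !d = False
    d && b = True
Both conjuncts True, so the formula holds.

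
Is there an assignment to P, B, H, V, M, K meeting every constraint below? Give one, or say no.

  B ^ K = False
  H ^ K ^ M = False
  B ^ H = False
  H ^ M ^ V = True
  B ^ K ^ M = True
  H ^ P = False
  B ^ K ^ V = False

Adding constraints 2, 3, 5 mod 2: every variable appears an even number of times on the left, so the left side is 0.
But the right sides sum to 1 (mod 2). 0 ≠ 1 — the system is inconsistent.

Unsatisfiable — no assignment works.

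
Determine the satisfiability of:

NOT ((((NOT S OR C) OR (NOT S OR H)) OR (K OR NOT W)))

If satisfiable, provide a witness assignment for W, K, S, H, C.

W: True, K: False, S: True, H: False, C: False

  NOT ((((NOT S OR C) OR (NOT S OR H)) OR (K OR NOT W))) = True
    ((NOT S OR C) OR (NOT S OR H)) OR (K OR NOT W) = False
      (NOT S OR C) OR (NOT S OR H) = False
        NOT S OR C = False
          NOT S = False
        NOT S OR H = False
          NOT S = False
      K OR NOT W = False
        NOT W = False
The formula evaluates to True.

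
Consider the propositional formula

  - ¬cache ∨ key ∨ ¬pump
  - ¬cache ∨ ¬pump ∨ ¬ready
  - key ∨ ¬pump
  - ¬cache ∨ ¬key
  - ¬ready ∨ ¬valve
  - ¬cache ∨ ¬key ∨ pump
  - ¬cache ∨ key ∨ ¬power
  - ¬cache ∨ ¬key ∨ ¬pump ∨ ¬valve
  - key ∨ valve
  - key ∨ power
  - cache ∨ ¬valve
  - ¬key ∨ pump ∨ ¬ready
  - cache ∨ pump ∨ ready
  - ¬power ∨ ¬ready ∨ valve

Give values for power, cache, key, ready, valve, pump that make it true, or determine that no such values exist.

power = False, cache = False, key = True, ready = True, valve = False, pump = True

Set power = False.
  then (key ∨ power) forces key = True.
  then (¬cache ∨ ¬key) forces cache = False.
  then (cache ∨ ¬valve) forces valve = False.
Set ready = True.
  then (¬key ∨ pump ∨ ¬ready) forces pump = True.
All clauses satisfied.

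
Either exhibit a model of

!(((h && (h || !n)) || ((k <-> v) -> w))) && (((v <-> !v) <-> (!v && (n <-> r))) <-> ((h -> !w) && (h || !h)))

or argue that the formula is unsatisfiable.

n: False, w: False, r: False, v: True, k: True, h: False

  !(((h && (h || !n)) || ((k <-> v) -> w))) = True
    (h && (h || !n)) || ((k <-> v) -> w) = False
      h && (h || !n) = False
        h || !n = True
          !n = True
      (k <-> v) -> w = False
        k <-> v = True
  ((v <-> !v) <-> (!v && (n <-> r))) <-> ((h -> !w) && (h || !h)) = True
    (v <-> !v) <-> (!v && (n <-> r)) = True
      v <-> !v = False
        !v = False
      !v && (n <-> r) = False
        !v = False
        n <-> r = True
    (h -> !w) && (h || !h) = True
      h -> !w = True
        !w = True
      h || !h = True
        !h = True
Both conjuncts True, so the formula holds.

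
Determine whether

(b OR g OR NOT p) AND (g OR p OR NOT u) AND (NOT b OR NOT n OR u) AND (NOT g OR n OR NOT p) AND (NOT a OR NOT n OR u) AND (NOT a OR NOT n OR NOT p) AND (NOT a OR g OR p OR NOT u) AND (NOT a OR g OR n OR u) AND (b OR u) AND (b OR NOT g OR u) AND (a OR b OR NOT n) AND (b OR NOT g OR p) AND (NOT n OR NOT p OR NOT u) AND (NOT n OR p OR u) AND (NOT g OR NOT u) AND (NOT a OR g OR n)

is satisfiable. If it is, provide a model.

Set b = True.
Set a = False.
Set n = False.
Set p = False.
Set g = True.
  then (NOT g OR NOT u) forces u = False.
All clauses satisfied.

b = True, a = False, n = False, p = False, g = True, u = False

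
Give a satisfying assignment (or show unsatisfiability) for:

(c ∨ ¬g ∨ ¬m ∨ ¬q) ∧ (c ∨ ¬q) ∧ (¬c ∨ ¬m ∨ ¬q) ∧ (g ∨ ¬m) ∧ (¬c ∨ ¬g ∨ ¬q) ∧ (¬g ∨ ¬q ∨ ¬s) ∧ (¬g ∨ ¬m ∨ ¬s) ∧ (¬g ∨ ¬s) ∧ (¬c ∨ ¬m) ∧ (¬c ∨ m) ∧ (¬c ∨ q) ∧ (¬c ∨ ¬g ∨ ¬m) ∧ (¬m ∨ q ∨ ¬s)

q = False, m = False, g = False, c = False, s = False

Try q = True:
  (c ∨ ¬q) forces c = True.
  (¬c ∨ ¬m ∨ ¬q) forces m = False.
  clause (¬c ∨ m) is falsified — backtrack.
So q = False.
  then (¬c ∨ q) forces c = False.
Set m = False.
Set g = False.
Set s = False.
All clauses satisfied.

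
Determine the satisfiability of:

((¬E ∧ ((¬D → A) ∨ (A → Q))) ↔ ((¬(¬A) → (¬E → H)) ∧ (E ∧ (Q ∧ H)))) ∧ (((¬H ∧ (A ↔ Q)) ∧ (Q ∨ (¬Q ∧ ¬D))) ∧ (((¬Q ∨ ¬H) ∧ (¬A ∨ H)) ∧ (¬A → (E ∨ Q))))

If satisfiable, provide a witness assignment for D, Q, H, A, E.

D = False; Q = False; H = False; A = False; E = True

  (¬E ∧ ((¬D → A) ∨ (A → Q))) ↔ ((¬(¬A) → (¬E → H)) ∧ (E ∧ (Q ∧ H))) = True
    ¬E ∧ ((¬D → A) ∨ (A → Q)) = False
      ¬E = False
      (¬D → A) ∨ (A → Q) = True
        ¬D → A = False
          ¬D = True
        A → Q = True
    (¬(¬A) → (¬E → H)) ∧ (E ∧ (Q ∧ H)) = False
      ¬(¬A) → (¬E → H) = True
        ¬(¬A) = False
          ¬A = True
        ¬E → H = True
          ¬E = False
      E ∧ (Q ∧ H) = False
        Q ∧ H = False
  ((¬H ∧ (A ↔ Q)) ∧ (Q ∨ (¬Q ∧ ¬D))) ∧ (((¬Q ∨ ¬H) ∧ (¬A ∨ H)) ∧ (¬A → (E ∨ Q))) = True
    (¬H ∧ (A ↔ Q)) ∧ (Q ∨ (¬Q ∧ ¬D)) = True
      ¬H ∧ (A ↔ Q) = True
        ¬H = True
        A ↔ Q = True
      Q ∨ (¬Q ∧ ¬D) = True
        ¬Q ∧ ¬D = True
          ¬Q = True
          ¬D = True
    ((¬Q ∨ ¬H) ∧ (¬A ∨ H)) ∧ (¬A → (E ∨ Q)) = True
      (¬Q ∨ ¬H) ∧ (¬A ∨ H) = True
        ¬Q ∨ ¬H = True
          ¬Q = True
          ¬H = True
        ¬A ∨ H = True
          ¬A = True
      ¬A → (E ∨ Q) = True
        ¬A = True
        E ∨ Q = True
Both conjuncts True, so the formula holds.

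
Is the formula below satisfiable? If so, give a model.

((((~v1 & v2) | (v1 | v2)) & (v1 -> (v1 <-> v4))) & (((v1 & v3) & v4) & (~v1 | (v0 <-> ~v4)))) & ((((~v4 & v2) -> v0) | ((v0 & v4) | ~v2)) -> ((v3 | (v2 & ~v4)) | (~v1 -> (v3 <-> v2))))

v0 = False, v1 = True, v2 = False, v3 = True, v4 = True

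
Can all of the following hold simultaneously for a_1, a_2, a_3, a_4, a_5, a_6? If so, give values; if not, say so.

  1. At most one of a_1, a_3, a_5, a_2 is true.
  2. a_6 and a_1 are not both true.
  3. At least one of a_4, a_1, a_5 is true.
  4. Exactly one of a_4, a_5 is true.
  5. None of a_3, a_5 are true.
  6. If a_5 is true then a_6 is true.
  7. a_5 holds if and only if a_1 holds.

a_1=F, a_2=F, a_3=F, a_4=T, a_5=F, a_6=F

  (1) {a_1, a_3, a_5, a_2}: 0 true — at most one ✓
  (2) a_6=F, a_1=F — not both ✓
  (3) {a_4, a_1, a_5}: 1 true — at least one ✓
  (4) {a_4, a_5}: 1 true — exactly one ✓
  (5) {a_3, a_5}: 0 true — none ✓
  (6) a_5=F ⇒ a_6: vacuous ✓
  (7) a_5=F, a_1=F — same ✓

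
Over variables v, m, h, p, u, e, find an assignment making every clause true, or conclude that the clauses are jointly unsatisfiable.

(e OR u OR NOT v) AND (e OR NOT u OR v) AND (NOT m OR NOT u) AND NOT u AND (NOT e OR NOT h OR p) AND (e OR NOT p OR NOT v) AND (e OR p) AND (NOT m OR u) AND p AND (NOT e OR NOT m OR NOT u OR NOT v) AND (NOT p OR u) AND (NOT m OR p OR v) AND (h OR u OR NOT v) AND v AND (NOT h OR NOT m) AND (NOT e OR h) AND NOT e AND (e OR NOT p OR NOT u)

Unsatisfiable

Case p = True:
  (NOT u) forces u = False.
  Clause (NOT p OR u) is falsified — contradiction.
Case p = False:
  Clause (p) is falsified — contradiction.
Both cases fail, so the formula is unsatisfiable.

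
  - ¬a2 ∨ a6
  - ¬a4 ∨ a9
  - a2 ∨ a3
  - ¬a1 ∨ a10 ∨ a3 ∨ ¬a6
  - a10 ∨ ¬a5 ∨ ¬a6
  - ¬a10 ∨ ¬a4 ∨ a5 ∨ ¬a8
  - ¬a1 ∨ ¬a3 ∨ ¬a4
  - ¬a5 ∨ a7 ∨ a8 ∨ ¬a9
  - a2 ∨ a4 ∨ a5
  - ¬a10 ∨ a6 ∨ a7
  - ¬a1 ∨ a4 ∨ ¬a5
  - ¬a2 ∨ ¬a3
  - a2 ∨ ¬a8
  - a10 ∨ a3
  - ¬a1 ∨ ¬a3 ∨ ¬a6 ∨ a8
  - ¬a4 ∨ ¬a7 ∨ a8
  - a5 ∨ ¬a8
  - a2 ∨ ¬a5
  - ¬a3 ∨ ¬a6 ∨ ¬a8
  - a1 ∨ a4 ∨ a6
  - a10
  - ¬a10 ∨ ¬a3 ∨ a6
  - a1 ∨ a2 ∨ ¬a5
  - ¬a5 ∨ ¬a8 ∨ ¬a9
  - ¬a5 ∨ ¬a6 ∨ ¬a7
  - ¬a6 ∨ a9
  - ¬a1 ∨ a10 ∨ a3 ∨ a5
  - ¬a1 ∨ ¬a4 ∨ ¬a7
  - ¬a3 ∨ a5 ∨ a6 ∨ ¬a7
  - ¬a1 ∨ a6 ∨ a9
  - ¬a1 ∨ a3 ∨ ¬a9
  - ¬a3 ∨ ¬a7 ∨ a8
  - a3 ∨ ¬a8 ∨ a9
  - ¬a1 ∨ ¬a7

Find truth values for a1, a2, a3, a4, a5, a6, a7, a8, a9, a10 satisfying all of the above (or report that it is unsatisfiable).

Unit clause (a10) forces a10 = True.
Set a1 = False.
Set a2 = True.
  then (¬a2 ∨ a6) forces a6 = True.
  then (¬a2 ∨ ¬a3) forces a3 = False.
  then (¬a6 ∨ a9) forces a9 = True.
Set a4 = False.
Try a5 = True:
  (¬a5 ∨ ¬a8 ∨ ¬a9) forces a8 = False.
  (¬a5 ∨ a7 ∨ a8 ∨ ¬a9) forces a7 = True.
  clause (¬a5 ∨ ¬a6 ∨ ¬a7) is falsified — backtrack.
So a5 = False.
  then (a5 ∨ ¬a8) forces a8 = False.
Set a7 = True.
All clauses satisfied.

a1 = False, a2 = True, a3 = False, a4 = False, a5 = False, a6 = True, a7 = True, a8 = False, a9 = True, a10 = True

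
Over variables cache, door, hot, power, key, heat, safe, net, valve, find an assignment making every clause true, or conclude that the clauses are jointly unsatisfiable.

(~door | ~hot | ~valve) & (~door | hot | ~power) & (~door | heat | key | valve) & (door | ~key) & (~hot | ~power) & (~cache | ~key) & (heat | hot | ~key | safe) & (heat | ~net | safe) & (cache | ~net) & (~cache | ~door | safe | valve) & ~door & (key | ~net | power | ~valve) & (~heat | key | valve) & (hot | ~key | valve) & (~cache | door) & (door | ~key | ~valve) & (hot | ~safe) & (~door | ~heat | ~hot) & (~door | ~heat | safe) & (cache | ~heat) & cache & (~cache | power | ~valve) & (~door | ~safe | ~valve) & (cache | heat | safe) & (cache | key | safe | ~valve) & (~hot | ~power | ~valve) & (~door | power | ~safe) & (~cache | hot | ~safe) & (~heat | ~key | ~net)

No satisfying assignment exists.

Case cache = True:
  (~cache | ~key) forces key = False.
  (~door) forces door = False.
  Clause (~cache | door) is falsified — contradiction.
Case cache = False:
  Clause (cache) is falsified — contradiction.
Both cases fail, so the formula is unsatisfiable.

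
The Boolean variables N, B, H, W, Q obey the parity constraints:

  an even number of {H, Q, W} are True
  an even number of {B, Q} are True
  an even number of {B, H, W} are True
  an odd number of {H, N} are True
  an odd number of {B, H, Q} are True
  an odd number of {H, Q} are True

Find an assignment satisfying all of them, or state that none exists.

N=F, B=F, H=T, W=T, Q=F

{H, Q, W}: 2 true → even ✓
{B, Q}: 0 true → even ✓
{B, H, W}: 2 true → even ✓
{H, N}: 1 true → odd ✓
{B, H, Q}: 1 true → odd ✓
{H, Q}: 1 true → odd ✓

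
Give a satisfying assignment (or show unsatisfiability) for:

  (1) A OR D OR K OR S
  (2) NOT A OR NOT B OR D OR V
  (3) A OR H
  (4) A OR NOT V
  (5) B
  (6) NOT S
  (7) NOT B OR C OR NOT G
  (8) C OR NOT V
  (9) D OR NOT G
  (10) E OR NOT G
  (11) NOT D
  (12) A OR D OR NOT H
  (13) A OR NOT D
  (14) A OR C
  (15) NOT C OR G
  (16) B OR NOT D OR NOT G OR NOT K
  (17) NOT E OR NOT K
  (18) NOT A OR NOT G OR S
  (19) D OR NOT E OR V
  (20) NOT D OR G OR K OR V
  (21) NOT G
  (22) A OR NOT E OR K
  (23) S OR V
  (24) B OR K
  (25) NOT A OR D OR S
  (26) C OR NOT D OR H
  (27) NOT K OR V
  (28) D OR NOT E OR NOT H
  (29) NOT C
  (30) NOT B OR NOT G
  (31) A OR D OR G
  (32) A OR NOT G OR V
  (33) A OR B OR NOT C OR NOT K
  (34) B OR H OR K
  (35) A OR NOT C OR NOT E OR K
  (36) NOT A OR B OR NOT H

Unsatisfiable — no assignment works.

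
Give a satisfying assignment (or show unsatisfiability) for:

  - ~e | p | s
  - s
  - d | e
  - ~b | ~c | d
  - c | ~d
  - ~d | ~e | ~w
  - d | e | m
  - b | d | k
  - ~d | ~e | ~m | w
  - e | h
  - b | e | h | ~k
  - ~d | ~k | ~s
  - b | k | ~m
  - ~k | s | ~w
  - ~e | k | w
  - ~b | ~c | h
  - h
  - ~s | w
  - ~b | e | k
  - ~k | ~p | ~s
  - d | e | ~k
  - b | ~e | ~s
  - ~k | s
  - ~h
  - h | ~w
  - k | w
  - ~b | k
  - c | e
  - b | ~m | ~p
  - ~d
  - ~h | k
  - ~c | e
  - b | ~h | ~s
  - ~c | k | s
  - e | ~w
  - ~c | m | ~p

The formula is unsatisfiable.

Case h = True:
  Clause (~h) is falsified — contradiction.
Case h = False:
  Clause (h) is falsified — contradiction.
Both cases fail, so the formula is unsatisfiable.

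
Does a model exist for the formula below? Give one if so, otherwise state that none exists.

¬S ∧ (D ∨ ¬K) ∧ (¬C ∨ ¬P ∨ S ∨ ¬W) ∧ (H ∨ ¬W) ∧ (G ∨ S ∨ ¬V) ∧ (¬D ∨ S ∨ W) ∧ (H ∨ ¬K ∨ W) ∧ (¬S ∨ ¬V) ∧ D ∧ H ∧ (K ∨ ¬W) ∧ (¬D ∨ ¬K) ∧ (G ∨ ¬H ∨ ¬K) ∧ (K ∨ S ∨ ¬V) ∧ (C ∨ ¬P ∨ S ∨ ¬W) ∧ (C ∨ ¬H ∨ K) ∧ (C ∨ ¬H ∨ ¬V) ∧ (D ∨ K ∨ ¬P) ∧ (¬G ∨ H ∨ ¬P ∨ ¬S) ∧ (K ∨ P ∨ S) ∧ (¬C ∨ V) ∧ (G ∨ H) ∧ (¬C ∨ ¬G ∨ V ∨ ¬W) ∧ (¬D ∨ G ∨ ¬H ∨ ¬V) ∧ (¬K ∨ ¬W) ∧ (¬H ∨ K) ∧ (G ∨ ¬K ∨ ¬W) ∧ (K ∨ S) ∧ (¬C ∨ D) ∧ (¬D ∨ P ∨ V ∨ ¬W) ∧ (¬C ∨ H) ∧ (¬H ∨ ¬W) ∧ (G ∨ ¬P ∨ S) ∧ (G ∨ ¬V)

The formula is unsatisfiable.

Case S = True:
  Clause (¬S) is falsified — contradiction.
Case S = False:
  (D) forces D = True.
  (¬D ∨ S ∨ W) forces W = True.
  (H ∨ ¬W) forces H = True.
  Clause (¬H ∨ ¬W) is falsified — contradiction.
Both cases fail, so the formula is unsatisfiable.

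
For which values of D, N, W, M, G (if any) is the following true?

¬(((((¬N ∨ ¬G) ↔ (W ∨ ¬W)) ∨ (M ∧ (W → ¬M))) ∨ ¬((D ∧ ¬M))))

D=T, N=T, W=F, M=F, G=T

  ¬(((((¬N ∨ ¬G) ↔ (W ∨ ¬W)) ∨ (M ∧ (W → ¬M))) ∨ ¬((D ∧ ¬M)))) = True
    (((¬N ∨ ¬G) ↔ (W ∨ ¬W)) ∨ (M ∧ (W → ¬M))) ∨ ¬((D ∧ ¬M)) = False
      ((¬N ∨ ¬G) ↔ (W ∨ ¬W)) ∨ (M ∧ (W → ¬M)) = False
        (¬N ∨ ¬G) ↔ (W ∨ ¬W) = False
          ¬N ∨ ¬G = False
            ¬N = False
            ¬G = False
          W ∨ ¬W = True
            ¬W = True
        M ∧ (W → ¬M) = False
          W → ¬M = True
            ¬M = True
      ¬((D ∧ ¬M)) = False
        D ∧ ¬M = True
          ¬M = True
The formula evaluates to True.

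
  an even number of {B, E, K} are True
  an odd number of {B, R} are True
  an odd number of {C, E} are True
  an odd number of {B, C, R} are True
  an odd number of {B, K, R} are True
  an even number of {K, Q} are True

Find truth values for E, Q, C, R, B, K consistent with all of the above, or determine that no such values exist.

E: True; Q: False; C: False; R: False; B: True; K: False

{B, E, K}: 2 true → even ✓
{B, R}: 1 true → odd ✓
{C, E}: 1 true → odd ✓
{B, C, R}: 1 true → odd ✓
{B, K, R}: 1 true → odd ✓
{K, Q}: 0 true → even ✓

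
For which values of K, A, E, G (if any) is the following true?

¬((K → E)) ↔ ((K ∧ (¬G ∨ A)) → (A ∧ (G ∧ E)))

K=T; A=F; E=F; G=T

  ¬((K → E)) ↔ ((K ∧ (¬G ∨ A)) → (A ∧ (G ∧ E))) = True
    ¬((K → E)) = True
      K → E = False
    (K ∧ (¬G ∨ A)) → (A ∧ (G ∧ E)) = True
      K ∧ (¬G ∨ A) = False
        ¬G ∨ A = False
          ¬G = False
      A ∧ (G ∧ E) = False
        G ∧ E = False
The formula evaluates to True.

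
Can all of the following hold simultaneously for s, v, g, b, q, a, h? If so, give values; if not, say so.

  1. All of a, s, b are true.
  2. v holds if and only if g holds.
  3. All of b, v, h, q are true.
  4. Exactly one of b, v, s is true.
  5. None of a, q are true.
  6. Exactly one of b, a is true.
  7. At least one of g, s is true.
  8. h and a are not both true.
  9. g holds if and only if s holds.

Unsatisfiable

Case q = True:
  Constraint (5) is violated (q=T) — contradiction.
Case q = False:
  Constraint (3) is violated (q=F) — contradiction.
Both cases fail — unsatisfiable.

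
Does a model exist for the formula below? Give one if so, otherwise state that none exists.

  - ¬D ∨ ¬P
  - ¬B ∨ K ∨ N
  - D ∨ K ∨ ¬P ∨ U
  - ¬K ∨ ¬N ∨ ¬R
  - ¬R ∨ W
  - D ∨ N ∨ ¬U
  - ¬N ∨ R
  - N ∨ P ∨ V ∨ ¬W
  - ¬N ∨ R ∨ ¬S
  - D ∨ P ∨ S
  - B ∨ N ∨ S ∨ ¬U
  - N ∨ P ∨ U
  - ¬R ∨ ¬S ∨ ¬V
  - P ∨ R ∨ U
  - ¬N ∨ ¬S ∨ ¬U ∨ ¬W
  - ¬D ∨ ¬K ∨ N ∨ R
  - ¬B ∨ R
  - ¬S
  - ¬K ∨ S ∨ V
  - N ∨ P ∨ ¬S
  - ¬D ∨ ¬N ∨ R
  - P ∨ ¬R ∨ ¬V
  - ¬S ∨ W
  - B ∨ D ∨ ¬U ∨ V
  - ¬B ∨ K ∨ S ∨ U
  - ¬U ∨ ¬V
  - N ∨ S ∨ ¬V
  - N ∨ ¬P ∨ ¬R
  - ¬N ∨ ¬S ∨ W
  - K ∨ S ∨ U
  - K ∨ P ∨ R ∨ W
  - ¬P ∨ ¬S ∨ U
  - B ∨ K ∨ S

Unit clause (¬S) forces S = False.
Set D = False.
  then (D ∨ P ∨ S) forces P = True.
Try K = True:
  (¬K ∨ S ∨ V) forces V = True.
  (¬U ∨ ¬V) forces U = False.
  (N ∨ S ∨ ¬V) forces N = True.
  (¬K ∨ ¬N ∨ ¬R) forces R = False.
  clause (¬N ∨ R) is falsified — backtrack.
So K = False.
  then (D ∨ K ∨ ¬P ∨ U) forces U = True.
  then (D ∨ N ∨ ¬U) forces N = True.
  then (¬N ∨ R) forces R = True.
  then (¬U ∨ ¬V) forces V = False.
  then (B ∨ K ∨ S) forces B = True.
  then (¬R ∨ W) forces W = True.
All clauses satisfied.

D = False, K = False, P = True, B = True, U = True, W = True, R = True, N = True, S = False, V = False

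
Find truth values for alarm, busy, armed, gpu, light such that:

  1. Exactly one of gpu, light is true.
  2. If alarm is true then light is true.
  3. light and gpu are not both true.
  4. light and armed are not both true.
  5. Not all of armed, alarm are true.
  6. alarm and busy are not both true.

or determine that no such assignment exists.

alarm = False; busy = True; armed = False; gpu = True; light = False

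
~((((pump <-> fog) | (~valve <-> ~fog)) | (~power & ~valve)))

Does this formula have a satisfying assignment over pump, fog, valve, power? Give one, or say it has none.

pump = True, fog = False, valve = True, power = False

  ~((((pump <-> fog) | (~valve <-> ~fog)) | (~power & ~valve))) = True
    ((pump <-> fog) | (~valve <-> ~fog)) | (~power & ~valve) = False
      (pump <-> fog) | (~valve <-> ~fog) = False
        pump <-> fog = False
        ~valve <-> ~fog = False
          ~valve = False
          ~fog = True
      ~power & ~valve = False
        ~power = True
        ~valve = False
The formula evaluates to True.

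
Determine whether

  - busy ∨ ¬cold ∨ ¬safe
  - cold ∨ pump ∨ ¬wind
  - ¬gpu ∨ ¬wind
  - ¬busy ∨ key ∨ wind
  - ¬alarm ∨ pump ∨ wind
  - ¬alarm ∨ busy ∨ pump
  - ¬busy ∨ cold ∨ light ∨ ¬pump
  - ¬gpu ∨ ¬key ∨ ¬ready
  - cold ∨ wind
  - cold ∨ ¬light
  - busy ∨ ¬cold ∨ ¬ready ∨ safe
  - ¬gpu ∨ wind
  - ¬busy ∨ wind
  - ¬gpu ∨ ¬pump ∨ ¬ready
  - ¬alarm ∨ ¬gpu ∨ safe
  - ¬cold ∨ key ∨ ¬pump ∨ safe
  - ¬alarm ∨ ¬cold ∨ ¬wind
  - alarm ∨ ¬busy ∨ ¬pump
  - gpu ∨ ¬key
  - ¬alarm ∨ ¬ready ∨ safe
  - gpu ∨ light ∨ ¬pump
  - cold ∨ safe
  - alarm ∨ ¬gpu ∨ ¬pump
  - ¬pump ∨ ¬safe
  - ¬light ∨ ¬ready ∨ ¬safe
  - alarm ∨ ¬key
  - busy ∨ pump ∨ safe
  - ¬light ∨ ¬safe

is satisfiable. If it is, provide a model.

key: False; ready: False; light: True; safe: False; pump: False; wind: True; gpu: False; busy: True; cold: True; alarm: False

Set key = False.
Set ready = False.
Set light = True.
  then (cold ∨ ¬light) forces cold = True.
  then (¬light ∨ ¬safe) forces safe = False.
  then (¬cold ∨ key ∨ ¬pump ∨ safe) forces pump = False.
  then (busy ∨ pump ∨ safe) forces busy = True.
  then (¬busy ∨ key ∨ wind) forces wind = True.
  then (¬alarm ∨ ¬cold ∨ ¬wind) forces alarm = False.
  then (¬gpu ∨ ¬wind) forces gpu = False.
All clauses satisfied.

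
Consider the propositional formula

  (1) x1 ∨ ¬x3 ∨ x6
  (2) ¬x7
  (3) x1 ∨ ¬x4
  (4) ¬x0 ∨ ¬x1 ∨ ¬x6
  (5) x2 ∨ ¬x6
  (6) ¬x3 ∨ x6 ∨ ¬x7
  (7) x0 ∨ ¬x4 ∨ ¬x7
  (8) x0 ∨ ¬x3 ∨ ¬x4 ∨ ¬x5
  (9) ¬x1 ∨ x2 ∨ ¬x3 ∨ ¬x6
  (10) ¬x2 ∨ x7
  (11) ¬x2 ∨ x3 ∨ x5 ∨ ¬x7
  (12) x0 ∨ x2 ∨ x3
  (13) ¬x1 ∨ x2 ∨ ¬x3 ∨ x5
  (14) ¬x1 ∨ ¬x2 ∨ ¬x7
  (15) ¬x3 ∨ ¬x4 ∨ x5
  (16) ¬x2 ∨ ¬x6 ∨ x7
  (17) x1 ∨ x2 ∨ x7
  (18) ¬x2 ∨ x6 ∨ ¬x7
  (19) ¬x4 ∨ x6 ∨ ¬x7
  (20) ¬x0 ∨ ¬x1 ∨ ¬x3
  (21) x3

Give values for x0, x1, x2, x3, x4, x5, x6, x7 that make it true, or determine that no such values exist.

Unit clause (¬x7) forces x7 = False.
In (¬x2 ∨ x7) only ¬x2 is left, so x2 = False.
In (x1 ∨ x2 ∨ x7) only x1 is left, so x1 = True.
Unit clause (x3) forces x3 = True.
In (x2 ∨ ¬x6) only ¬x6 is left, so x6 = False.
In (¬x1 ∨ x2 ∨ ¬x3 ∨ x5) only x5 is left, so x5 = True.
In (¬x0 ∨ ¬x1 ∨ ¬x3) only ¬x0 is left, so x0 = False.
In (x0 ∨ ¬x3 ∨ ¬x4 ∨ ¬x5) only ¬x4 is left, so x4 = False.
All clauses satisfied.

x0: False, x1: True, x2: False, x3: True, x4: False, x5: True, x6: False, x7: False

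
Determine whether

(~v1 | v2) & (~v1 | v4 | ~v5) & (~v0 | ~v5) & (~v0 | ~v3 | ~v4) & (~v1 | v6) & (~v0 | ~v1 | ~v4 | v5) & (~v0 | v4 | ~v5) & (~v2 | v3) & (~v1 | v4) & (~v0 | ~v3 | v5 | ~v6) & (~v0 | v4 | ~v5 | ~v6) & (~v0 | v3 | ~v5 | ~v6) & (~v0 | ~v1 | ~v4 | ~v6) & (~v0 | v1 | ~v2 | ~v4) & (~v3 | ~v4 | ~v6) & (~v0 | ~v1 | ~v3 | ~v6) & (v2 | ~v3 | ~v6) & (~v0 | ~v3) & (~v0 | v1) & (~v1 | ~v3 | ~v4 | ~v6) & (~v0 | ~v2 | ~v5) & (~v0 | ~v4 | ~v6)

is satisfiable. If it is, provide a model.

v0: False, v1: False, v2: True, v3: True, v4: False, v5: True, v6: True

Try v0 = True:
  (~v0 | ~v5) forces v5 = False.
  (~v0 | ~v3) forces v3 = False.
  (~v2 | v3) forces v2 = False.
  (~v1 | v2) forces v1 = False.
  clause (~v0 | v1) is falsified — backtrack.
So v0 = False.
Set v1 = False.
Set v2 = True.
  then (~v2 | v3) forces v3 = True.
Set v4 = False.
Set v5 = True.
Set v6 = True.
All clauses satisfied.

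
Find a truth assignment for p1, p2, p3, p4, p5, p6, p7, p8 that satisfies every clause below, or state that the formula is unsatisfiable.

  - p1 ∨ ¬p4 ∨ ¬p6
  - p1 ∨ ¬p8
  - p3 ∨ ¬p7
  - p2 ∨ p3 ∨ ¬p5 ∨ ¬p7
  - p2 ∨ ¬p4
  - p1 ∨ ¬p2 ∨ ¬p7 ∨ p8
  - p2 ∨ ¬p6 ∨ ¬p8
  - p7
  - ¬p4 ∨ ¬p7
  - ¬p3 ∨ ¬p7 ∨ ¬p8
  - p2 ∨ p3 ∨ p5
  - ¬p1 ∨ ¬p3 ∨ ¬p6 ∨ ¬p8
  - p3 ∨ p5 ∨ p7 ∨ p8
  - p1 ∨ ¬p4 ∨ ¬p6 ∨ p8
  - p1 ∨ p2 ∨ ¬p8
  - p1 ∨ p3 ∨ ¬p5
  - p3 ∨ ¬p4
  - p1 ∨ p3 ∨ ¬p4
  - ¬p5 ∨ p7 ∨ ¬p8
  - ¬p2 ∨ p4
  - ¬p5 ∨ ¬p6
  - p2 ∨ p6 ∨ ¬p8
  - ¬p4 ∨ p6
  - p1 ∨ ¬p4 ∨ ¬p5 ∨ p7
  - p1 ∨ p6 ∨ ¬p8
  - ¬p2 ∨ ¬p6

Unit clause (p7) forces p7 = True.
In (¬p4 ∨ ¬p7) only ¬p4 is left, so p4 = False.
In (¬p2 ∨ p4) only ¬p2 is left, so p2 = False.
In (p3 ∨ ¬p7) only p3 is left, so p3 = True.
In (¬p3 ∨ ¬p7 ∨ ¬p8) only ¬p8 is left, so p8 = False.
Set p1 = False.
Set p5 = True.
  then (¬p5 ∨ ¬p6) forces p6 = False.
All clauses satisfied.

p1=F, p2=F, p3=T, p4=F, p5=T, p6=F, p7=T, p8=F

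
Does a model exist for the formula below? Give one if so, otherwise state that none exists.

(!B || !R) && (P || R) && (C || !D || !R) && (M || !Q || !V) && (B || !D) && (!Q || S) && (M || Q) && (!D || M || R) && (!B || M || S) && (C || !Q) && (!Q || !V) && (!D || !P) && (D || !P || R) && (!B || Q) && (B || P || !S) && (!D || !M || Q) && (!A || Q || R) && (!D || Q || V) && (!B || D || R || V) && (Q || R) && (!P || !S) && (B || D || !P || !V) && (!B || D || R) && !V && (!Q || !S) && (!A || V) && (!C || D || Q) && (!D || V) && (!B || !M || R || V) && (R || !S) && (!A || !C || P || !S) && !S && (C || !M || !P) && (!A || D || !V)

R = True, C = False, Q = False, D = False, M = True, A = False, S = False, B = False, V = False, P = False

Unit clause (!V) forces V = False.
In (!A || V) only !A is left, so A = False.
In (!D || V) only !D is left, so D = False.
Unit clause (!S) forces S = False.
In (!Q || S) only !Q is left, so Q = False.
In (M || Q) only M is left, so M = True.
In (!B || Q) only !B is left, so B = False.
In (Q || R) only R is left, so R = True.
In (!C || D || Q) only !C is left, so C = False.
In (C || !M || !P) only !P is left, so P = False.
All clauses satisfied.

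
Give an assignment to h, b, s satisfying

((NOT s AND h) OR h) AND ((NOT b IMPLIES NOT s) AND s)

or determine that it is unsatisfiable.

h=T, b=T, s=T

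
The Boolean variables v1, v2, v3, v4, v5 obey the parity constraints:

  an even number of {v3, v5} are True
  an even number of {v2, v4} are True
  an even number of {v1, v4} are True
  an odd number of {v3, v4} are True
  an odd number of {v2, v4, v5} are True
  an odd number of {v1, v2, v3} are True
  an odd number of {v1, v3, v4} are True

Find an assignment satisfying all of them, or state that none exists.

v1: False; v2: False; v3: True; v4: False; v5: True

{v3, v5}: 2 true → even ✓
{v2, v4}: 0 true → even ✓
{v1, v4}: 0 true → even ✓
{v3, v4}: 1 true → odd ✓
{v2, v4, v5}: 1 true → odd ✓
{v1, v2, v3}: 1 true → odd ✓
{v1, v3, v4}: 1 true → odd ✓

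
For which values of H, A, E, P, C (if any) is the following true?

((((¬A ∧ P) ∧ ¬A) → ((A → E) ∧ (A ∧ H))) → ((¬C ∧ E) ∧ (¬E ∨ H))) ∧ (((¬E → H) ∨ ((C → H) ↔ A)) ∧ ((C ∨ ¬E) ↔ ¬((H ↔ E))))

H = True, A = False, E = False, P = True, C = True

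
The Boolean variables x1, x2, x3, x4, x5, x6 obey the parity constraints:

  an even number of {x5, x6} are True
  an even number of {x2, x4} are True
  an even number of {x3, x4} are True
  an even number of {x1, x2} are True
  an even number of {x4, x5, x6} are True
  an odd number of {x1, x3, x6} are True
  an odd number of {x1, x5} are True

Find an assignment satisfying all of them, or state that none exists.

x1 = False; x2 = False; x3 = False; x4 = False; x5 = True; x6 = True

{x5, x6}: 2 true → even ✓
{x2, x4}: 0 true → even ✓
{x3, x4}: 0 true → even ✓
{x1, x2}: 0 true → even ✓
{x4, x5, x6}: 2 true → even ✓
{x1, x3, x6}: 1 true → odd ✓
{x1, x5}: 1 true → odd ✓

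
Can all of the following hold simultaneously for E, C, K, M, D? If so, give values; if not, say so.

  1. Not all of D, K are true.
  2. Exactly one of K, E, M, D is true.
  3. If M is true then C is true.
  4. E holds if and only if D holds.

E = False; C = True; K = True; M = False; D = False

  (1) {D, K}: 1/2 true — not all ✓
  (2) {K, E, M, D}: 1 true — exactly one ✓
  (3) M=F ⇒ C: vacuous ✓
  (4) E=F, D=F — same ✓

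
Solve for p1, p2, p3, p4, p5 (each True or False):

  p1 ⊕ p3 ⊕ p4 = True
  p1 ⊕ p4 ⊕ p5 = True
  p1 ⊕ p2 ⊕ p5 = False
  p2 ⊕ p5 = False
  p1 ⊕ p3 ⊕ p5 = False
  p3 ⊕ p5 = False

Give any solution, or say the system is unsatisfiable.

p1 = False, p2 = False, p3 = False, p4 = True, p5 = False

p1 ⊕ p3 ⊕ p4 = F ⊕ F ⊕ T = True ✓
p1 ⊕ p4 ⊕ p5 = F ⊕ T ⊕ F = True ✓
p1 ⊕ p2 ⊕ p5 = F ⊕ F ⊕ F = False ✓
p2 ⊕ p5 = F ⊕ F = False ✓
p1 ⊕ p3 ⊕ p5 = F ⊕ F ⊕ F = False ✓
p3 ⊕ p5 = F ⊕ F = False ✓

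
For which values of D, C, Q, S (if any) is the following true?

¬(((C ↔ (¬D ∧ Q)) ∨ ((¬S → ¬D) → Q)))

D = False, C = True, Q = False, S = False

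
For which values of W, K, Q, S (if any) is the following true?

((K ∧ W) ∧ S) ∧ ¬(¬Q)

W=T; K=T; Q=T; S=T

  (K ∧ W) ∧ S = True
    K ∧ W = True
  ¬(¬Q) = True
    ¬Q = False
Both conjuncts True, so the formula holds.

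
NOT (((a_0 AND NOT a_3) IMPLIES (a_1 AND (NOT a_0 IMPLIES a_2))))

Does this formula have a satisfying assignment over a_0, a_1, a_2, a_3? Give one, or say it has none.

a_0 = True; a_1 = False; a_2 = True; a_3 = False

  NOT (((a_0 AND NOT a_3) IMPLIES (a_1 AND (NOT a_0 IMPLIES a_2)))) = True
    (a_0 AND NOT a_3) IMPLIES (a_1 AND (NOT a_0 IMPLIES a_2)) = False
      a_0 AND NOT a_3 = True
        NOT a_3 = True
      a_1 AND (NOT a_0 IMPLIES a_2) = False
        NOT a_0 IMPLIES a_2 = True
          NOT a_0 = False
The formula evaluates to True.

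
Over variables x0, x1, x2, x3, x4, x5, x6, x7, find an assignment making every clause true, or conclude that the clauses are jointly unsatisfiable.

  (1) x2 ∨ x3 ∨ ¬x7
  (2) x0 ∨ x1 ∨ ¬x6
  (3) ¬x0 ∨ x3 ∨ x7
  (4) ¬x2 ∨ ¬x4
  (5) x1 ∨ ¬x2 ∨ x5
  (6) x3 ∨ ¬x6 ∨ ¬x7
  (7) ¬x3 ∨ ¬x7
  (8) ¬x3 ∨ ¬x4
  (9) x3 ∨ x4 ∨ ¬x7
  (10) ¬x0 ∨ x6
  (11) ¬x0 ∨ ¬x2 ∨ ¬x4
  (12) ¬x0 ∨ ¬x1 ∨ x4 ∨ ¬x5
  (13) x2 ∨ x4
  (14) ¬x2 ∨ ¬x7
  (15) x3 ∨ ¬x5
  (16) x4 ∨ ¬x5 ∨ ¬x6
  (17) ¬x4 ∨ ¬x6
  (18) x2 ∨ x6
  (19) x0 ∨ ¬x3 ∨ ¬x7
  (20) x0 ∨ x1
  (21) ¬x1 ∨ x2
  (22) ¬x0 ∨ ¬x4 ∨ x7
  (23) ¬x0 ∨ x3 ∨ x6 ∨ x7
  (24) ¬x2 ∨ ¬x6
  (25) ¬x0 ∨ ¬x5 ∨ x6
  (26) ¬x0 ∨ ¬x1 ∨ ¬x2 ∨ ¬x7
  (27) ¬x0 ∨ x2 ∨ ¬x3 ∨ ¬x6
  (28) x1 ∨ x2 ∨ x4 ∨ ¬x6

x0=F, x1=T, x2=T, x3=T, x4=F, x5=T, x6=F, x7=F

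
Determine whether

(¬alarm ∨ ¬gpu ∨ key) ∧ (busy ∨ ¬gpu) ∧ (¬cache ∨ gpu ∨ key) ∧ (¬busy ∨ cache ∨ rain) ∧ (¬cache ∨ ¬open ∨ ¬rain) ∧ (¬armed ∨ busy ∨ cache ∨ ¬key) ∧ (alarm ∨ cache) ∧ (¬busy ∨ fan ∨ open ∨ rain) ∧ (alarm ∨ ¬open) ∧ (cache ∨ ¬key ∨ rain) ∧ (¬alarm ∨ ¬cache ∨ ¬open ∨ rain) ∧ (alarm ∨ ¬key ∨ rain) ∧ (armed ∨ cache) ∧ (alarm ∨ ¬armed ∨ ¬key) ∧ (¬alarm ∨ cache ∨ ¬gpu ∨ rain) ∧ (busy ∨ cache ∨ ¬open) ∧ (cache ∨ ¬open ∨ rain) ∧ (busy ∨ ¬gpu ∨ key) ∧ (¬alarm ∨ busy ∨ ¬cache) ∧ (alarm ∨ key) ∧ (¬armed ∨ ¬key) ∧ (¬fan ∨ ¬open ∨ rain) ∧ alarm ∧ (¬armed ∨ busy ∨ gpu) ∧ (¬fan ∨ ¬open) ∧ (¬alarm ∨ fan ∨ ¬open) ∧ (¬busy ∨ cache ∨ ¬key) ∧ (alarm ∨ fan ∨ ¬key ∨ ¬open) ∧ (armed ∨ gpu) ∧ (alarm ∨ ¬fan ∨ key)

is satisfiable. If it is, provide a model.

open = False, cache = True, alarm = True, busy = True, key = True, gpu = True, rain = False, armed = False, fan = True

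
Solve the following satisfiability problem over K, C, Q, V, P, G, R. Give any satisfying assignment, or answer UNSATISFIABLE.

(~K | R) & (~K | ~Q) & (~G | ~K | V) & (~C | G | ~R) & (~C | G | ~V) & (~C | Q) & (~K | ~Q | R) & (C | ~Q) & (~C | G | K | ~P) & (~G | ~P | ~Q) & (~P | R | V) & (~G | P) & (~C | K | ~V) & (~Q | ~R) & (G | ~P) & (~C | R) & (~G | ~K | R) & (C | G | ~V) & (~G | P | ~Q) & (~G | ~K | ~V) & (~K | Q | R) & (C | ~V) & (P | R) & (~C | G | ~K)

Set K = False.
Try C = True:
  (~C | Q) forces Q = True.
  (~C | K | ~V) forces V = False.
  (~Q | ~R) forces R = False.
  clause (~C | R) is falsified — backtrack.
So C = False.
  then (C | ~Q) forces Q = False.
  then (C | ~V) forces V = False.
Set P = True.
  then (~P | R | V) forces R = True.
  then (G | ~P) forces G = True.
All clauses satisfied.

K=F; C=F; Q=F; V=F; P=T; G=T; R=T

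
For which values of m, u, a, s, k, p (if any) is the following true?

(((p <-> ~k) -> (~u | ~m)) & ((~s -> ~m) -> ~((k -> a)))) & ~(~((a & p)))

m: True; u: False; a: True; s: False; k: True; p: True

  ((p <-> ~k) -> (~u | ~m)) & ((~s -> ~m) -> ~((k -> a))) = True
    (p <-> ~k) -> (~u | ~m) = True
      p <-> ~k = False
        ~k = False
      ~u | ~m = True
        ~u = True
        ~m = False
    (~s -> ~m) -> ~((k -> a)) = True
      ~s -> ~m = False
        ~s = True
        ~m = False
      ~((k -> a)) = False
        k -> a = True
  ~(~((a & p))) = True
    ~((a & p)) = False
      a & p = True
Both conjuncts True, so the formula holds.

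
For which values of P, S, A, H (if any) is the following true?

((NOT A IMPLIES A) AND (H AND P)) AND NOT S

P=T, S=F, A=T, H=T

  (NOT A IMPLIES A) AND (H AND P) = True
    NOT A IMPLIES A = True
      NOT A = False
    H AND P = True
  NOT S = True
Both conjuncts True, so the formula holds.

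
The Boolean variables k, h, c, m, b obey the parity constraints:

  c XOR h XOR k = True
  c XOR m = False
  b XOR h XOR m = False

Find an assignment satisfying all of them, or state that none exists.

k: False; h: True; c: False; m: False; b: True

c XOR h XOR k = F XOR T XOR F = True ✓
c XOR m = F XOR F = False ✓
b XOR h XOR m = T XOR T XOR F = False ✓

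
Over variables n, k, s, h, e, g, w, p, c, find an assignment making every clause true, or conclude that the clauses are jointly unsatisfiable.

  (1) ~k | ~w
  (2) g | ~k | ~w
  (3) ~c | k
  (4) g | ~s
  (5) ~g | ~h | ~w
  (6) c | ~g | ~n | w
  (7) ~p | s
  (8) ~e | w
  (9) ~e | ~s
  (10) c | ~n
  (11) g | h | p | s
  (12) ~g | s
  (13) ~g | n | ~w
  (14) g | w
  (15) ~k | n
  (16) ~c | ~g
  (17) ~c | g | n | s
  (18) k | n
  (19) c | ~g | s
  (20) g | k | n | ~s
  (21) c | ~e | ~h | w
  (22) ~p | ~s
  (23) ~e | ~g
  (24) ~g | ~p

Unsatisfiable — no assignment works.

Case n = True:
  (c | ~n) forces c = True.
  (~c | k) forces k = True.
  (~k | ~w) forces w = False.
  (~e | w) forces e = False.
  (g | w) forces g = True.
  Clause (~c | ~g) is falsified — contradiction.
Case n = False:
  (~k | n) forces k = False.
  Clause (k | n) is falsified — contradiction.
Both cases fail, so the formula is unsatisfiable.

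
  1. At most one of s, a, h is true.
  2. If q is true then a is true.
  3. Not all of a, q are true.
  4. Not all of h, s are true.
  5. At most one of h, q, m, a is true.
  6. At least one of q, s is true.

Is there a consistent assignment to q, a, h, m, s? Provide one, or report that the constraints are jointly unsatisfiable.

q: False, a: False, h: False, m: True, s: True

  (1) {s, a, h}: 1 true — at most one ✓
  (2) q=F ⇒ a: vacuous ✓
  (3) {a, q}: 0/2 true — not all ✓
  (4) {h, s}: 1/2 true — not all ✓
  (5) {h, q, m, a}: 1 true — at most one ✓
  (6) {q, s}: 1 true — at least one ✓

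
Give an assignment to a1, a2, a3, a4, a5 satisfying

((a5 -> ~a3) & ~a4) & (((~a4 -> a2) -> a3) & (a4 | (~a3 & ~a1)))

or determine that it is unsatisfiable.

a1 = False, a2 = False, a3 = False, a4 = False, a5 = True

  (a5 -> ~a3) & ~a4 = True
    a5 -> ~a3 = True
      ~a3 = True
    ~a4 = True
  ((~a4 -> a2) -> a3) & (a4 | (~a3 & ~a1)) = True
    (~a4 -> a2) -> a3 = True
      ~a4 -> a2 = False
        ~a4 = True
    a4 | (~a3 & ~a1) = True
      ~a3 & ~a1 = True
        ~a3 = True
        ~a1 = True
Both conjuncts True, so the formula holds.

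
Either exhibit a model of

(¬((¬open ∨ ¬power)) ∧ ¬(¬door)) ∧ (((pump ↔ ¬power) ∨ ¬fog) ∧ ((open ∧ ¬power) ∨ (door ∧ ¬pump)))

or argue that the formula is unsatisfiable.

door=T; open=T; fog=F; pump=F; power=T

  ¬((¬open ∨ ¬power)) ∧ ¬(¬door) = True
    ¬((¬open ∨ ¬power)) = True
      ¬open ∨ ¬power = False
        ¬open = False
        ¬power = False
    ¬(¬door) = True
      ¬door = False
  ((pump ↔ ¬power) ∨ ¬fog) ∧ ((open ∧ ¬power) ∨ (door ∧ ¬pump)) = True
    (pump ↔ ¬power) ∨ ¬fog = True
      pump ↔ ¬power = True
        ¬power = False
      ¬fog = True
    (open ∧ ¬power) ∨ (door ∧ ¬pump) = True
      open ∧ ¬power = False
        ¬power = False
      door ∧ ¬pump = True
        ¬pump = True
Both conjuncts True, so the formula holds.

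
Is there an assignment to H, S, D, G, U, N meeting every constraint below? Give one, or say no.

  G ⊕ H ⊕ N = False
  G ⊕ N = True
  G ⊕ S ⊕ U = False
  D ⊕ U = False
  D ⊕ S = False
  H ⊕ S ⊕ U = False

The formula is unsatisfiable.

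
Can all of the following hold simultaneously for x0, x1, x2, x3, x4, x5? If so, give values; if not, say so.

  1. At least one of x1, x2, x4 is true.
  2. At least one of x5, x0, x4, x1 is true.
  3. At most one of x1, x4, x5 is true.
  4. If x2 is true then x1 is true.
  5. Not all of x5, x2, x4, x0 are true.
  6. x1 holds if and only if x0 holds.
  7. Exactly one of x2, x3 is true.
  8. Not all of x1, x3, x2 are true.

x0=T; x1=T; x2=F; x3=T; x4=F; x5=F

  (1) {x1, x2, x4}: 1 true — at least one ✓
  (2) {x5, x0, x4, x1}: 2 true — at least one ✓
  (3) {x1, x4, x5}: 1 true — at most one ✓
  (4) x2=F ⇒ x1: vacuous ✓
  (5) {x5, x2, x4, x0}: 1/4 true — not all ✓
  (6) x1=T, x0=T — same ✓
  (7) {x2, x3}: 1 true — exactly one ✓
  (8) {x1, x3, x2}: 2/3 true — not all ✓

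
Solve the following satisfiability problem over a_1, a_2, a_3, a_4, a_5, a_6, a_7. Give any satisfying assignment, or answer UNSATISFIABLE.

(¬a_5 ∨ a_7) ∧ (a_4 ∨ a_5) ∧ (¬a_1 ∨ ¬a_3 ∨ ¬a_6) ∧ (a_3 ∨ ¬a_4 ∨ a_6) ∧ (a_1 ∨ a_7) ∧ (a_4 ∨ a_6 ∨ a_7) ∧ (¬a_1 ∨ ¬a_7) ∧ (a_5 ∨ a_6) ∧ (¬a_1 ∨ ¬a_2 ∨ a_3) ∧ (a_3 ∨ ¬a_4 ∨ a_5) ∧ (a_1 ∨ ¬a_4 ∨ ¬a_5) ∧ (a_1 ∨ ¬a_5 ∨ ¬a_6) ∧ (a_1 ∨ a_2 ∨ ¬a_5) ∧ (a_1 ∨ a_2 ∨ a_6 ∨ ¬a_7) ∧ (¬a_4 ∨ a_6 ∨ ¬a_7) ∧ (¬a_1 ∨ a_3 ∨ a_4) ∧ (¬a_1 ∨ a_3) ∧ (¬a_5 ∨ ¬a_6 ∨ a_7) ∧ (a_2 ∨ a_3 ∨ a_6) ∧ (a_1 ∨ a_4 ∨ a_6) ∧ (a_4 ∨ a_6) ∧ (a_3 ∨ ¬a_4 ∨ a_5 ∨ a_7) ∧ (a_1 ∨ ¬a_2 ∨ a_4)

a_1=F, a_2=T, a_3=T, a_4=T, a_5=F, a_6=T, a_7=T

Set a_1 = False.
  then (a_1 ∨ a_7) forces a_7 = True.
Set a_2 = True.
  then (a_1 ∨ ¬a_2 ∨ a_4) forces a_4 = True.
  then (a_1 ∨ ¬a_4 ∨ ¬a_5) forces a_5 = False.
  then (¬a_4 ∨ a_6 ∨ ¬a_7) forces a_6 = True.
  then (a_3 ∨ ¬a_4 ∨ a_5) forces a_3 = True.
All clauses satisfied.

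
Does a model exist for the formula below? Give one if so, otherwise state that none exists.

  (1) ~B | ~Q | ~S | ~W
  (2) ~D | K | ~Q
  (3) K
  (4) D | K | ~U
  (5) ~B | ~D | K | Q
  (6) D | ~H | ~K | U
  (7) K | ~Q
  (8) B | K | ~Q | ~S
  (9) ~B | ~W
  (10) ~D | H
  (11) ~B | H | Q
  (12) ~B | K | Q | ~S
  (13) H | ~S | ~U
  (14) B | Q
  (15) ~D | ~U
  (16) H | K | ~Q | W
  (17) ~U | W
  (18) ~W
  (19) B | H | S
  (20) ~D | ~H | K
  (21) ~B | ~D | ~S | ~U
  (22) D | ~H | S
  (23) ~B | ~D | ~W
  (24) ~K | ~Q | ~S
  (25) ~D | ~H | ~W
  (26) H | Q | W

Unit clause (K) forces K = True.
Unit clause (~W) forces W = False.
In (~U | W) only ~U is left, so U = False.
Set D = True.
  then (~D | H) forces H = True.
Set B = True.
Set S = True.
  then (~K | ~Q | ~S) forces Q = False.
All clauses satisfied.

D=T; B=T; S=T; K=T; U=F; H=T; Q=F; W=F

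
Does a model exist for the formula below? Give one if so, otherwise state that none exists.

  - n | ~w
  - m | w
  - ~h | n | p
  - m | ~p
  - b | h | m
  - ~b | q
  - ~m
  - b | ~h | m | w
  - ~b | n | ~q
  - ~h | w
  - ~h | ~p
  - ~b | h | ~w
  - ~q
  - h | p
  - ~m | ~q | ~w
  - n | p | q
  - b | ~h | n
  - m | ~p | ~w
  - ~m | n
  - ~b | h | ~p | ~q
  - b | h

Unit clause (~m) forces m = False.
Unit clause (~q) forces q = False.
In (m | w) only w is left, so w = True.
In (m | ~p) only ~p is left, so p = False.
In (~b | q) only ~b is left, so b = False.
In (h | p) only h is left, so h = True.
In (n | p | q) only n is left, so n = True.
All clauses satisfied.

b: False; m: False; q: False; p: False; n: True; w: True; h: True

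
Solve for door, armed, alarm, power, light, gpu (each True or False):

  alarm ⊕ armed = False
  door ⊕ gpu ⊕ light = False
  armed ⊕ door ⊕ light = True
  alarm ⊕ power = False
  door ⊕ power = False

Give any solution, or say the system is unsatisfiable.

door: False; armed: False; alarm: False; power: False; light: True; gpu: True

alarm ⊕ armed = F ⊕ F = False ✓
door ⊕ gpu ⊕ light = F ⊕ T ⊕ T = False ✓
armed ⊕ door ⊕ light = F ⊕ F ⊕ T = True ✓
alarm ⊕ power = F ⊕ F = False ✓
door ⊕ power = F ⊕ F = False ✓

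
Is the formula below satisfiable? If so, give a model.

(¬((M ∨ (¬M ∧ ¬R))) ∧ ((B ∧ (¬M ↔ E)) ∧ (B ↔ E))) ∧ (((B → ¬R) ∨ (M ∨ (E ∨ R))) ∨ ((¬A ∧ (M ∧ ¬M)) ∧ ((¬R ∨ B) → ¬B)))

R = True, M = False, A = False, E = True, B = True

  ¬((M ∨ (¬M ∧ ¬R))) ∧ ((B ∧ (¬M ↔ E)) ∧ (B ↔ E)) = True
    ¬((M ∨ (¬M ∧ ¬R))) = True
      M ∨ (¬M ∧ ¬R) = False
        ¬M ∧ ¬R = False
          ¬M = True
          ¬R = False
    (B ∧ (¬M ↔ E)) ∧ (B ↔ E) = True
      B ∧ (¬M ↔ E) = True
        ¬M ↔ E = True
          ¬M = True
      B ↔ E = True
  ((B → ¬R) ∨ (M ∨ (E ∨ R))) ∨ ((¬A ∧ (M ∧ ¬M)) ∧ ((¬R ∨ B) → ¬B)) = True
    (B → ¬R) ∨ (M ∨ (E ∨ R)) = True
      B → ¬R = False
        ¬R = False
      M ∨ (E ∨ R) = True
        E ∨ R = True
    (¬A ∧ (M ∧ ¬M)) ∧ ((¬R ∨ B) → ¬B) = False
      ¬A ∧ (M ∧ ¬M) = False
        ¬A = True
        M ∧ ¬M = False
          ¬M = True
      (¬R ∨ B) → ¬B = False
        ¬R ∨ B = True
          ¬R = False
        ¬B = False
Both conjuncts True, so the formula holds.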